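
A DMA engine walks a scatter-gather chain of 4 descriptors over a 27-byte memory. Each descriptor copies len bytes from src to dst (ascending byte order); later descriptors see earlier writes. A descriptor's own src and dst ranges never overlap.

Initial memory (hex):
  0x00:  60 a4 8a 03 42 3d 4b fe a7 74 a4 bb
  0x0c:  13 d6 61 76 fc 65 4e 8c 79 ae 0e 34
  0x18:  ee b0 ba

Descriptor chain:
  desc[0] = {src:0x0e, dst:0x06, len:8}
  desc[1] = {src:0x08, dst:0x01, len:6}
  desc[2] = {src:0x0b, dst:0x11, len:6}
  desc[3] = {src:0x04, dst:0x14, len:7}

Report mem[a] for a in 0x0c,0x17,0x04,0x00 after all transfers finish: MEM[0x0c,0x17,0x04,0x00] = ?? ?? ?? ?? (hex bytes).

  after D0: wrote 8B at 0x06 = 6176fc654e8c79ae
  after D1: wrote 6B at 0x01 = fc654e8c79ae
  after D2: wrote 6B at 0x11 = 8c79ae6176fc
  after D3: wrote 7B at 0x14 = 8c79ae76fc654e
query mem[0x0c]=0x79, mem[0x17]=0x76, mem[0x04]=0x8c, mem[0x00]=0x60

MEM[0x0c,0x17,0x04,0x00] = 79 76 8c 60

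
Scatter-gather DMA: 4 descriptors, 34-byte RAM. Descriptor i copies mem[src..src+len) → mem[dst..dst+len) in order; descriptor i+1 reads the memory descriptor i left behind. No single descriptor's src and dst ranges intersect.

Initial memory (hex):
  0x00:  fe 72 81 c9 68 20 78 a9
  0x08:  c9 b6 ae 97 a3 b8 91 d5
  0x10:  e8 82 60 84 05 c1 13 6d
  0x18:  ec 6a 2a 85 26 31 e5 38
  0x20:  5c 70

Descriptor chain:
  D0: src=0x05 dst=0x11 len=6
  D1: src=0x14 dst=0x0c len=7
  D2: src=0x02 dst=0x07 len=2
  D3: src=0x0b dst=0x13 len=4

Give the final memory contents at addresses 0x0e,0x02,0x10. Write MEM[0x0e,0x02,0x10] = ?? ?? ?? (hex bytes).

MEM[0x0e,0x02,0x10] = ae 81 ec

D0: mem[0x11..0x16] <- [20 78 a9 c9 b6 ae]
D1: mem[0x0c..0x12] <- [c9 b6 ae 6d ec 6a 2a]
D2: mem[0x07..0x08] <- [81 c9]
D3: mem[0x13..0x16] <- [97 c9 b6 ae]
query mem[0x0e]=0xae, mem[0x02]=0x81, mem[0x10]=0xec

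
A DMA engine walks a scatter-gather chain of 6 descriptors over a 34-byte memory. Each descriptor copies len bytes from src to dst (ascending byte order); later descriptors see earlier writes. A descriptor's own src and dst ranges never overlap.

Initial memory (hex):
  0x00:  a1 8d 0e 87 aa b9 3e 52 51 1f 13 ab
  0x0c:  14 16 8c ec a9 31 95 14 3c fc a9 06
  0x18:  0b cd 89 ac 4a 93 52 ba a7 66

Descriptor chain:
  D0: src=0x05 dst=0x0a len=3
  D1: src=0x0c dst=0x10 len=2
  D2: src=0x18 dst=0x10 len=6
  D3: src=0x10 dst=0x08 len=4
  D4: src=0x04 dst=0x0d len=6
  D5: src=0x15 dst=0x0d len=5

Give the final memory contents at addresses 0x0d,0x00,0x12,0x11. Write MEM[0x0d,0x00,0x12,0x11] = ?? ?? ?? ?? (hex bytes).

D0: mem[0x0a..0x0c] <- [b9 3e 52]
D1: mem[0x10..0x11] <- [52 16]
D2: mem[0x10..0x15] <- [0b cd 89 ac 4a 93]
D3: mem[0x08..0x0b] <- [0b cd 89 ac]
D4: mem[0x0d..0x12] <- [aa b9 3e 52 0b cd]
D5: mem[0x0d..0x11] <- [93 a9 06 0b cd]
query mem[0x0d]=0x93, mem[0x00]=0xa1, mem[0x12]=0xcd, mem[0x11]=0xcd

MEM[0x0d,0x00,0x12,0x11] = 93 a1 cd cd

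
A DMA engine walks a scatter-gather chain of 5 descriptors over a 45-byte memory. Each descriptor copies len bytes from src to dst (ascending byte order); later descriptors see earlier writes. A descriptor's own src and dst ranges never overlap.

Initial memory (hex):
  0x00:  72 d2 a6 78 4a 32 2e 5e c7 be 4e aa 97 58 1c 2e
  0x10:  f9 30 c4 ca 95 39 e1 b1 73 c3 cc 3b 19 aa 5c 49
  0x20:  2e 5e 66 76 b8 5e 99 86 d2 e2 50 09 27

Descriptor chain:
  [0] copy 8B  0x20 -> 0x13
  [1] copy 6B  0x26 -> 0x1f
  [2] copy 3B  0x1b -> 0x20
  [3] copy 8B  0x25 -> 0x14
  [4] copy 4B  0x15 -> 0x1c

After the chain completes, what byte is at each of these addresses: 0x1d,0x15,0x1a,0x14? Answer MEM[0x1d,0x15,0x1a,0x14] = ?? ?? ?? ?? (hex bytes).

[0] 0x20->0x13 len=8 : 2e 5e 66 76 b8 5e 99 86
[1] 0x26->0x1f len=6 : 99 86 d2 e2 50 09
[2] 0x1b->0x20 len=3 : 3b 19 aa
[3] 0x25->0x14 len=8 : 5e 99 86 d2 e2 50 09 27
[4] 0x15->0x1c len=4 : 99 86 d2 e2
query mem[0x1d]=0x86, mem[0x15]=0x99, mem[0x1a]=0x09, mem[0x14]=0x5e

MEM[0x1d,0x15,0x1a,0x14] = 86 99 09 5e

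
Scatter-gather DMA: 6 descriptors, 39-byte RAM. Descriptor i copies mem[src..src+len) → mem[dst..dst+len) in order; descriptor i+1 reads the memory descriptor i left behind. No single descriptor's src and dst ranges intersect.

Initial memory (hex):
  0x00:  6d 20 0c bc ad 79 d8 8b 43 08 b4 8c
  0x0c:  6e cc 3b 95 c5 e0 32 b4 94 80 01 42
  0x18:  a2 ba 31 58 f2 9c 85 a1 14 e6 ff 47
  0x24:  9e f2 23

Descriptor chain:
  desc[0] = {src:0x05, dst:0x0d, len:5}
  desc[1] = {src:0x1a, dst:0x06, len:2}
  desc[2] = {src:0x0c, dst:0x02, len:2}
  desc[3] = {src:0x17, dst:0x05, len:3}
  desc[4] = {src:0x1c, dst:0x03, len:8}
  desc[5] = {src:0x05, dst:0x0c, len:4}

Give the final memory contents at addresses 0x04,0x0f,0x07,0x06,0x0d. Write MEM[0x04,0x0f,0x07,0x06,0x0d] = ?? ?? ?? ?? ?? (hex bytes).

MEM[0x04,0x0f,0x07,0x06,0x0d] = 9c e6 14 a1 a1

D0: mem[0x0d..0x11] <- [79 d8 8b 43 08]
D1: mem[0x06..0x07] <- [31 58]
D2: mem[0x02..0x03] <- [6e 79]
D3: mem[0x05..0x07] <- [42 a2 ba]
D4: mem[0x03..0x0a] <- [f2 9c 85 a1 14 e6 ff 47]
D5: mem[0x0c..0x0f] <- [85 a1 14 e6]
query mem[0x04]=0x9c, mem[0x0f]=0xe6, mem[0x07]=0x14, mem[0x06]=0xa1, mem[0x0d]=0xa1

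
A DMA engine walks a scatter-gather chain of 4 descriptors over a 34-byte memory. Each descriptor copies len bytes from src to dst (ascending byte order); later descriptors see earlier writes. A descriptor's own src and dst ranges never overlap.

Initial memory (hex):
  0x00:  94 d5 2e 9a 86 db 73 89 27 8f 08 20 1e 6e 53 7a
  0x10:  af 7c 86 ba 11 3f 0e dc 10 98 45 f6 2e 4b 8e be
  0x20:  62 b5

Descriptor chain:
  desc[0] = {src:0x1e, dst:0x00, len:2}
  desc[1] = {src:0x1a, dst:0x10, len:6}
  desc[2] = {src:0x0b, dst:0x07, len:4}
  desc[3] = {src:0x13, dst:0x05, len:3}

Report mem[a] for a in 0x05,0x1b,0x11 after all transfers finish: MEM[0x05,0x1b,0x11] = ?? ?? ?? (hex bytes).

#0 dst[0x00+2] := {0x8e,0xbe}
#1 dst[0x10+6] := {0x45,0xf6,0x2e,0x4b,0x8e,0xbe}
#2 dst[0x07+4] := {0x20,0x1e,0x6e,0x53}
#3 dst[0x05+3] := {0x4b,0x8e,0xbe}
query mem[0x05]=0x4b, mem[0x1b]=0xf6, mem[0x11]=0xf6

MEM[0x05,0x1b,0x11] = 4b f6 f6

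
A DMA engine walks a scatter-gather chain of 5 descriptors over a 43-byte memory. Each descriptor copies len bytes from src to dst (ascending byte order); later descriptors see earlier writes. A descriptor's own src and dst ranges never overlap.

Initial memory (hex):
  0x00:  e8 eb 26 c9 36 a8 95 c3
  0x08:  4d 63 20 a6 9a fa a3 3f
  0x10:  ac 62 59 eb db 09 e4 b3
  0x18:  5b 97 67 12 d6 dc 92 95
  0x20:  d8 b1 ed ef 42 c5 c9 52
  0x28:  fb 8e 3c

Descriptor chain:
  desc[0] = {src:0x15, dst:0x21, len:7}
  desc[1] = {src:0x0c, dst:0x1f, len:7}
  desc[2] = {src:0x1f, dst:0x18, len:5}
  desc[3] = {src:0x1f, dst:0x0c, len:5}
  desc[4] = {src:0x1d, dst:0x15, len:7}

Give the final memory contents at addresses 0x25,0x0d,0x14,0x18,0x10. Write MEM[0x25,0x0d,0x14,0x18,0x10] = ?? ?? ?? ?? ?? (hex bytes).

MEM[0x25,0x0d,0x14,0x18,0x10] = 59 fa db fa ac

  after D0: wrote 7B at 0x21 = 09e4b35b976712
  after D1: wrote 7B at 0x1f = 9afaa33fac6259
  after D2: wrote 5B at 0x18 = 9afaa33fac
  after D3: wrote 5B at 0x0c = 9afaa33fac
  after D4: wrote 7B at 0x15 = dc929afaa33fac
query mem[0x25]=0x59, mem[0x0d]=0xfa, mem[0x14]=0xdb, mem[0x18]=0xfa, mem[0x10]=0xac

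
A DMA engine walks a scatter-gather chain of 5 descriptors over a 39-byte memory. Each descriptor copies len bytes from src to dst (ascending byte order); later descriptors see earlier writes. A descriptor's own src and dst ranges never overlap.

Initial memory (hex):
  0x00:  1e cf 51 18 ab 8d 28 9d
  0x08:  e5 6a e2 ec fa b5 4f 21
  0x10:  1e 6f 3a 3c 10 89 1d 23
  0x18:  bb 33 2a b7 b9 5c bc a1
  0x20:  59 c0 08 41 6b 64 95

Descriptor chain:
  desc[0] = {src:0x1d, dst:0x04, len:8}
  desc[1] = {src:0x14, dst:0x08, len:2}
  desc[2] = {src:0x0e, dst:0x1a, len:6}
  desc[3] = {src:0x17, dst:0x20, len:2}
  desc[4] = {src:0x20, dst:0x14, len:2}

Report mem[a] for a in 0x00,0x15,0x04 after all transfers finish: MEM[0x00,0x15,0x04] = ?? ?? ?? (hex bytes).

[0] 0x1d->0x04 len=8 : 5c bc a1 59 c0 08 41 6b
[1] 0x14->0x08 len=2 : 10 89
[2] 0x0e->0x1a len=6 : 4f 21 1e 6f 3a 3c
[3] 0x17->0x20 len=2 : 23 bb
[4] 0x20->0x14 len=2 : 23 bb
query mem[0x00]=0x1e, mem[0x15]=0xbb, mem[0x04]=0x5c

MEM[0x00,0x15,0x04] = 1e bb 5c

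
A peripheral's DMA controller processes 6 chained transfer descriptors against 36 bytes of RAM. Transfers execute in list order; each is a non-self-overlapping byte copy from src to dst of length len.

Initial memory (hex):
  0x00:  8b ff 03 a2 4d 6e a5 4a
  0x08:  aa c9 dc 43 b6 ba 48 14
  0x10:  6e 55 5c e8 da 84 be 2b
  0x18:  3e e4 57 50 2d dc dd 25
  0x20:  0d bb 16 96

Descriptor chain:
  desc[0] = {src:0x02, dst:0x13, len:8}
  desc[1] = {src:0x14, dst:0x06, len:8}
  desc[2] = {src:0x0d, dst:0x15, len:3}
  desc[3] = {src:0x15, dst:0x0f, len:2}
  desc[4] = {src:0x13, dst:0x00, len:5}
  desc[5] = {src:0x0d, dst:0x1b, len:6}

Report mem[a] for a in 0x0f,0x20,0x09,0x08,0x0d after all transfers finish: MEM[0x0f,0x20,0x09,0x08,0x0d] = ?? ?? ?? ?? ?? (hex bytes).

  after D0: wrote 8B at 0x13 = 03a24d6ea54aaac9
  after D1: wrote 8B at 0x06 = a24d6ea54aaac950
  after D2: wrote 3B at 0x15 = 504814
  after D3: wrote 2B at 0x0f = 5048
  after D4: wrote 5B at 0x00 = 03a2504814
  after D5: wrote 6B at 0x1b = 50485048555c
query mem[0x0f]=0x50, mem[0x20]=0x5c, mem[0x09]=0xa5, mem[0x08]=0x6e, mem[0x0d]=0x50

MEM[0x0f,0x20,0x09,0x08,0x0d] = 50 5c a5 6e 50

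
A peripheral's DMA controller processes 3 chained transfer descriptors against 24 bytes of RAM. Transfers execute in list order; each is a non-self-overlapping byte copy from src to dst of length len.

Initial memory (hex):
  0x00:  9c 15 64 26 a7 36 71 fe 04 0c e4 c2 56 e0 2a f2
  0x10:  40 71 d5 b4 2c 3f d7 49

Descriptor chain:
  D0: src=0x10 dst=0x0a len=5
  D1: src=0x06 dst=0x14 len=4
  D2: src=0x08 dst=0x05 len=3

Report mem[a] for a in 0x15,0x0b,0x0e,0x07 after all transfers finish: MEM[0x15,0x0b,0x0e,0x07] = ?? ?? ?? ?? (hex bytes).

D0: mem[0x0a..0x0e] <- [40 71 d5 b4 2c]
D1: mem[0x14..0x17] <- [71 fe 04 0c]
D2: mem[0x05..0x07] <- [04 0c 40]
query mem[0x15]=0xfe, mem[0x0b]=0x71, mem[0x0e]=0x2c, mem[0x07]=0x40

MEM[0x15,0x0b,0x0e,0x07] = fe 71 2c 40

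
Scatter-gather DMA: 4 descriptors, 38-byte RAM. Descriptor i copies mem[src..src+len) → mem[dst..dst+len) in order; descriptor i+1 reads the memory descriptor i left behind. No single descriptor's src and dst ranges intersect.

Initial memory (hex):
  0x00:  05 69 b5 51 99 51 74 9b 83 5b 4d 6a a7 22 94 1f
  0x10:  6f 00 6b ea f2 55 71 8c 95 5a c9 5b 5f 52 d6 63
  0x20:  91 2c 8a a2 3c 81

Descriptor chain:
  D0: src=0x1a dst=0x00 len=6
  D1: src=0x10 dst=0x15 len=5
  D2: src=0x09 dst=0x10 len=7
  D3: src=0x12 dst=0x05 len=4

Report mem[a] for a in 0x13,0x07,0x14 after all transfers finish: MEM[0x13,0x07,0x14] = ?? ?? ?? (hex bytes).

  after D0: wrote 6B at 0x00 = c95b5f52d663
  after D1: wrote 5B at 0x15 = 6f006beaf2
  after D2: wrote 7B at 0x10 = 5b4d6aa722941f
  after D3: wrote 4B at 0x05 = 6aa72294
query mem[0x13]=0xa7, mem[0x07]=0x22, mem[0x14]=0x22

MEM[0x13,0x07,0x14] = a7 22 22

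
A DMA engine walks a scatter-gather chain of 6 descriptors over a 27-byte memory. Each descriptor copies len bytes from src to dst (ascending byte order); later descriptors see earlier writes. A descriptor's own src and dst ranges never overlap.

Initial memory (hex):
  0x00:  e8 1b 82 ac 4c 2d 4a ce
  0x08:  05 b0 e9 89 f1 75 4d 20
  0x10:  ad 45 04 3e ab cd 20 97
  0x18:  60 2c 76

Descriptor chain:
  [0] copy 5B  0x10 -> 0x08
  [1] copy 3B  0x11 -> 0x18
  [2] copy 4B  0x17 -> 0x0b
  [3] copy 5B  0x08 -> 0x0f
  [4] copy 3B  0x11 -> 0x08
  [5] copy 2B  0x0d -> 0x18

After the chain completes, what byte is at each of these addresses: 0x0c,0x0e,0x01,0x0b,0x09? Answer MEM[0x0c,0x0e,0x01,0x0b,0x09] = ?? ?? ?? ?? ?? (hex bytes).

MEM[0x0c,0x0e,0x01,0x0b,0x09] = 45 3e 1b 97 97

[0] 0x10->0x08 len=5 : ad 45 04 3e ab
[1] 0x11->0x18 len=3 : 45 04 3e
[2] 0x17->0x0b len=4 : 97 45 04 3e
[3] 0x08->0x0f len=5 : ad 45 04 97 45
[4] 0x11->0x08 len=3 : 04 97 45
[5] 0x0d->0x18 len=2 : 04 3e
query mem[0x0c]=0x45, mem[0x0e]=0x3e, mem[0x01]=0x1b, mem[0x0b]=0x97, mem[0x09]=0x97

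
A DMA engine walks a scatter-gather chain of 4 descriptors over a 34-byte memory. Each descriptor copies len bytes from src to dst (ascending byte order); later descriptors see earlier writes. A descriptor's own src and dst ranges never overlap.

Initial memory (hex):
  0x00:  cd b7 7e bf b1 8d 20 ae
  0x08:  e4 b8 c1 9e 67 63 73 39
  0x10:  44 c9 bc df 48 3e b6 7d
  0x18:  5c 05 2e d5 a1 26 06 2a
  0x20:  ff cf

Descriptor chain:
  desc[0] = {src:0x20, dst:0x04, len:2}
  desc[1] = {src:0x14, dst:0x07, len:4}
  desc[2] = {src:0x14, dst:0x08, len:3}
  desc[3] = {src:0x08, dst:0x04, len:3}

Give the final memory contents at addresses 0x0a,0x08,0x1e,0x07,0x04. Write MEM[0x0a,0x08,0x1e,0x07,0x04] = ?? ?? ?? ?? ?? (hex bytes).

MEM[0x0a,0x08,0x1e,0x07,0x04] = b6 48 06 48 48

[0] 0x20->0x04 len=2 : ff cf
[1] 0x14->0x07 len=4 : 48 3e b6 7d
[2] 0x14->0x08 len=3 : 48 3e b6
[3] 0x08->0x04 len=3 : 48 3e b6
query mem[0x0a]=0xb6, mem[0x08]=0x48, mem[0x1e]=0x06, mem[0x07]=0x48, mem[0x04]=0x48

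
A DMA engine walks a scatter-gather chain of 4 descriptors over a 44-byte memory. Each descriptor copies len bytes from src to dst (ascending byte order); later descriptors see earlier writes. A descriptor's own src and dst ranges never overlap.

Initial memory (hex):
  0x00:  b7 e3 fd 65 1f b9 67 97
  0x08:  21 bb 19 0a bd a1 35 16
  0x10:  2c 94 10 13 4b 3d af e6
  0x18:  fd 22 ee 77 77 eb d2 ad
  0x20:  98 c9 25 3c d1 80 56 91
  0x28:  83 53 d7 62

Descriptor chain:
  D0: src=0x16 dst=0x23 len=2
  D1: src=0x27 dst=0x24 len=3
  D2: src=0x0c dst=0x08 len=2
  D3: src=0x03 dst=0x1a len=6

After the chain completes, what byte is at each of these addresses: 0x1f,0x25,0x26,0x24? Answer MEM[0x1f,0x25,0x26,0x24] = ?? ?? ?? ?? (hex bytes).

#0 dst[0x23+2] := {0xaf,0xe6}
#1 dst[0x24+3] := {0x91,0x83,0x53}
#2 dst[0x08+2] := {0xbd,0xa1}
#3 dst[0x1a+6] := {0x65,0x1f,0xb9,0x67,0x97,0xbd}
query mem[0x1f]=0xbd, mem[0x25]=0x83, mem[0x26]=0x53, mem[0x24]=0x91

MEM[0x1f,0x25,0x26,0x24] = bd 83 53 91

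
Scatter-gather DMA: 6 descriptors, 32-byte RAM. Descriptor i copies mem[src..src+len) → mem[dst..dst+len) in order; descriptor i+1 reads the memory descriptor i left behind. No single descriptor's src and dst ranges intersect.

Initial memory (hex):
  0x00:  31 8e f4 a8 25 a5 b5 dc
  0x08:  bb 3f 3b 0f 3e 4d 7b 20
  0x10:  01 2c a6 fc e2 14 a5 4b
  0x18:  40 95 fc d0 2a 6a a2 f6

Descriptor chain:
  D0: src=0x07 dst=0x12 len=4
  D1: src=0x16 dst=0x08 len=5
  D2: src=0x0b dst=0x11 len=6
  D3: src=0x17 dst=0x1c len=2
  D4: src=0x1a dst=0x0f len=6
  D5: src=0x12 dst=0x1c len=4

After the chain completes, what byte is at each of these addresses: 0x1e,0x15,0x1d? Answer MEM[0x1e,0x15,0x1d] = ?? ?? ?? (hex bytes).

#0 dst[0x12+4] := {0xdc,0xbb,0x3f,0x3b}
#1 dst[0x08+5] := {0xa5,0x4b,0x40,0x95,0xfc}
#2 dst[0x11+6] := {0x95,0xfc,0x4d,0x7b,0x20,0x01}
#3 dst[0x1c+2] := {0x4b,0x40}
#4 dst[0x0f+6] := {0xfc,0xd0,0x4b,0x40,0xa2,0xf6}
#5 dst[0x1c+4] := {0x40,0xa2,0xf6,0x20}
query mem[0x1e]=0xf6, mem[0x15]=0x20, mem[0x1d]=0xa2

MEM[0x1e,0x15,0x1d] = f6 20 a2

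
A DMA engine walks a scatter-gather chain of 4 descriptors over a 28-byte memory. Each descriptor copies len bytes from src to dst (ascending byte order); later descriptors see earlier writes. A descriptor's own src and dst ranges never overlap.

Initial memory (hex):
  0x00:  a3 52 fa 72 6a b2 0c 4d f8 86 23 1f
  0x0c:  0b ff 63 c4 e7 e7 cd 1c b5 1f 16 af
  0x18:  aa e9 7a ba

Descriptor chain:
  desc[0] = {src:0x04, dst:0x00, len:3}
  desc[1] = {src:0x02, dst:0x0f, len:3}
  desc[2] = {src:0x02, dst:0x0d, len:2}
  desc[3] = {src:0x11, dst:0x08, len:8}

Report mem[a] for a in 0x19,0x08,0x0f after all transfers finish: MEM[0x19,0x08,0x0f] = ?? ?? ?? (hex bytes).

  after D0: wrote 3B at 0x00 = 6ab20c
  after D1: wrote 3B at 0x0f = 0c726a
  after D2: wrote 2B at 0x0d = 0c72
  after D3: wrote 8B at 0x08 = 6acd1cb51f16afaa
query mem[0x19]=0xe9, mem[0x08]=0x6a, mem[0x0f]=0xaa

MEM[0x19,0x08,0x0f] = e9 6a aa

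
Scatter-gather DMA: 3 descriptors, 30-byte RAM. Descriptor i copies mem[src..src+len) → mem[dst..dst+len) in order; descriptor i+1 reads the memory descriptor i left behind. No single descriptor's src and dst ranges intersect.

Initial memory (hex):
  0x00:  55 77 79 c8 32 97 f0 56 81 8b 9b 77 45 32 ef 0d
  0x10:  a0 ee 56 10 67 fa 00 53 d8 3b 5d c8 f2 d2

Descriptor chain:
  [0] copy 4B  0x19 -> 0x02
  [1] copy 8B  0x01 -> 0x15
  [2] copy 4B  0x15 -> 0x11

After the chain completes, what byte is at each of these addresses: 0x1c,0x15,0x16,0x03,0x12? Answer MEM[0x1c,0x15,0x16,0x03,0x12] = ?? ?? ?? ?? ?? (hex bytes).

#0 dst[0x02+4] := {0x3b,0x5d,0xc8,0xf2}
#1 dst[0x15+8] := {0x77,0x3b,0x5d,0xc8,0xf2,0xf0,0x56,0x81}
#2 dst[0x11+4] := {0x77,0x3b,0x5d,0xc8}
query mem[0x1c]=0x81, mem[0x15]=0x77, mem[0x16]=0x3b, mem[0x03]=0x5d, mem[0x12]=0x3b

MEM[0x1c,0x15,0x16,0x03,0x12] = 81 77 3b 5d 3b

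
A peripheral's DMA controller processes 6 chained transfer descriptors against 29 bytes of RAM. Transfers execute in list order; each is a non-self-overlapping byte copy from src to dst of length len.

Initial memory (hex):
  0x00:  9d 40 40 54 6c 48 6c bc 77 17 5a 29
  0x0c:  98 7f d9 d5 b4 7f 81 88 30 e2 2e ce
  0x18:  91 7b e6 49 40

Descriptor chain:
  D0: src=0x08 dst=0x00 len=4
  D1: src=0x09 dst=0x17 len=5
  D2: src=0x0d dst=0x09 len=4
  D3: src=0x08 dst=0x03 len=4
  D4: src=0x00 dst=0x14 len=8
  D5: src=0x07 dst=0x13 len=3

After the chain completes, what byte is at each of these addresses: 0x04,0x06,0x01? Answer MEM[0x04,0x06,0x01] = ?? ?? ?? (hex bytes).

MEM[0x04,0x06,0x01] = 7f d5 17

[0] 0x08->0x00 len=4 : 77 17 5a 29
[1] 0x09->0x17 len=5 : 17 5a 29 98 7f
[2] 0x0d->0x09 len=4 : 7f d9 d5 b4
[3] 0x08->0x03 len=4 : 77 7f d9 d5
[4] 0x00->0x14 len=8 : 77 17 5a 77 7f d9 d5 bc
[5] 0x07->0x13 len=3 : bc 77 7f
query mem[0x04]=0x7f, mem[0x06]=0xd5, mem[0x01]=0x17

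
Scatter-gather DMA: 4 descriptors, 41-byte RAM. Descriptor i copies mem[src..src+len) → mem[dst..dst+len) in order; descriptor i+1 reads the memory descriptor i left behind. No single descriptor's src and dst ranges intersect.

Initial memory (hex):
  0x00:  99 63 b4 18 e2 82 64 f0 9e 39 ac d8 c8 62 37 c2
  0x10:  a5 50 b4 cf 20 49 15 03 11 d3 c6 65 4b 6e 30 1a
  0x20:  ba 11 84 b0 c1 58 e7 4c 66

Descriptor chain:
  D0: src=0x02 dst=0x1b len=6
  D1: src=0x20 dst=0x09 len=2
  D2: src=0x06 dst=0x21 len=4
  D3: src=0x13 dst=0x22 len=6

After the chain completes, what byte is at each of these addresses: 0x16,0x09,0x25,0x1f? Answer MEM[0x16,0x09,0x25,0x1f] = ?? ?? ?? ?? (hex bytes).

MEM[0x16,0x09,0x25,0x1f] = 15 f0 15 64

D0: mem[0x1b..0x20] <- [b4 18 e2 82 64 f0]
D1: mem[0x09..0x0a] <- [f0 11]
D2: mem[0x21..0x24] <- [64 f0 9e f0]
D3: mem[0x22..0x27] <- [cf 20 49 15 03 11]
query mem[0x16]=0x15, mem[0x09]=0xf0, mem[0x25]=0x15, mem[0x1f]=0x64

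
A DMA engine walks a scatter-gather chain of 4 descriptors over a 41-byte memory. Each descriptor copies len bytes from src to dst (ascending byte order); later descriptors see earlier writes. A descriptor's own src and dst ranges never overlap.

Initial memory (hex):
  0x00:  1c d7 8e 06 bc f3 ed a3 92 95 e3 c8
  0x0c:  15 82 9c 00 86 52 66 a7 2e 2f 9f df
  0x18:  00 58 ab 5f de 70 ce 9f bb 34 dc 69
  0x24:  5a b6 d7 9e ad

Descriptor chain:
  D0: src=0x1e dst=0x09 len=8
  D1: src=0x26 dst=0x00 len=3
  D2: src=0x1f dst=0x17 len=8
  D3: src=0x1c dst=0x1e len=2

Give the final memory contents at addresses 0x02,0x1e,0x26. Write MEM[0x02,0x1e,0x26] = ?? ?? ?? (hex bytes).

D0: mem[0x09..0x10] <- [ce 9f bb 34 dc 69 5a b6]
D1: mem[0x00..0x02] <- [d7 9e ad]
D2: mem[0x17..0x1e] <- [9f bb 34 dc 69 5a b6 d7]
D3: mem[0x1e..0x1f] <- [5a b6]
query mem[0x02]=0xad, mem[0x1e]=0x5a, mem[0x26]=0xd7

MEM[0x02,0x1e,0x26] = ad 5a d7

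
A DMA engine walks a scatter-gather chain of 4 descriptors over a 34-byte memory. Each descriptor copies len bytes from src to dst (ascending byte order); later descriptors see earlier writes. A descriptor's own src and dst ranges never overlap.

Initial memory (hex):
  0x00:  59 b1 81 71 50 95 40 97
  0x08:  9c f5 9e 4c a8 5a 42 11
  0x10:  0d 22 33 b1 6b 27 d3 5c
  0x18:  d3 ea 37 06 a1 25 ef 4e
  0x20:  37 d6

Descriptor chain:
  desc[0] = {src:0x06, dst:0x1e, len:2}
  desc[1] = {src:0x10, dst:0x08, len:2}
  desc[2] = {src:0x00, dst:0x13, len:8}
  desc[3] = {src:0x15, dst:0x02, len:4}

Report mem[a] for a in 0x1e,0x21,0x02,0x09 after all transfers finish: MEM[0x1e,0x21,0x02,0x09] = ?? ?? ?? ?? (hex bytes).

[0] 0x06->0x1e len=2 : 40 97
[1] 0x10->0x08 len=2 : 0d 22
[2] 0x00->0x13 len=8 : 59 b1 81 71 50 95 40 97
[3] 0x15->0x02 len=4 : 81 71 50 95
query mem[0x1e]=0x40, mem[0x21]=0xd6, mem[0x02]=0x81, mem[0x09]=0x22

MEM[0x1e,0x21,0x02,0x09] = 40 d6 81 22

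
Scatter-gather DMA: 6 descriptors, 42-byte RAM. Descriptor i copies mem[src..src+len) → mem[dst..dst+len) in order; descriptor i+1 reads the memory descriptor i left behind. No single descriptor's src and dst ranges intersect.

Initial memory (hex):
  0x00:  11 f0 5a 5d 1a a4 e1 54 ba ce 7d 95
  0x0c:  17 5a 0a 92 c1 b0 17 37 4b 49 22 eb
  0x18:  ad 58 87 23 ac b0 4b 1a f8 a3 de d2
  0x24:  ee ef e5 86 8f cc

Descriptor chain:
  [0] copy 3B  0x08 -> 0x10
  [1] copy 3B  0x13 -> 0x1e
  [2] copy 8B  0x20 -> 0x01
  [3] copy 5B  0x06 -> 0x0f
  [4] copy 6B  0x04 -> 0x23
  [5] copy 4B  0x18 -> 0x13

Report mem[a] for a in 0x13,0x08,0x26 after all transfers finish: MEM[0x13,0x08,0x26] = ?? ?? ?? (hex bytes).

MEM[0x13,0x08,0x26] = ad 86 e5

  after D0: wrote 3B at 0x10 = bace7d
  after D1: wrote 3B at 0x1e = 374b49
  after D2: wrote 8B at 0x01 = 49a3ded2eeefe586
  after D3: wrote 5B at 0x0f = efe586ce7d
  after D4: wrote 6B at 0x23 = d2eeefe586ce
  after D5: wrote 4B at 0x13 = ad588723
query mem[0x13]=0xad, mem[0x08]=0x86, mem[0x26]=0xe5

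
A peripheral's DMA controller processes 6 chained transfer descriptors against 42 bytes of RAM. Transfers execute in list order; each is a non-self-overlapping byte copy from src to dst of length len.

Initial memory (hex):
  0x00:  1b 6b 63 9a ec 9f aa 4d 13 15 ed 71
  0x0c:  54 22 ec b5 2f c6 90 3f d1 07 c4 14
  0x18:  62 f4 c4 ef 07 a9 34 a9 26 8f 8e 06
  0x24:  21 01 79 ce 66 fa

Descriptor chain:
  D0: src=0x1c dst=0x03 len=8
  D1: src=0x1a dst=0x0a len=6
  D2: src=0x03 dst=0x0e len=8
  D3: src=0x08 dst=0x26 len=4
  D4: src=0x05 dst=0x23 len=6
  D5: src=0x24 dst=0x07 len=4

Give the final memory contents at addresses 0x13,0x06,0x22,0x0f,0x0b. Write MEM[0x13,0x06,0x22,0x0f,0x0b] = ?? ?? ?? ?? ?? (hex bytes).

MEM[0x13,0x06,0x22,0x0f,0x0b] = 8f a9 8e a9 ef

#0 dst[0x03+8] := {0x07,0xa9,0x34,0xa9,0x26,0x8f,0x8e,0x06}
#1 dst[0x0a+6] := {0xc4,0xef,0x07,0xa9,0x34,0xa9}
#2 dst[0x0e+8] := {0x07,0xa9,0x34,0xa9,0x26,0x8f,0x8e,0xc4}
#3 dst[0x26+4] := {0x8f,0x8e,0xc4,0xef}
#4 dst[0x23+6] := {0x34,0xa9,0x26,0x8f,0x8e,0xc4}
#5 dst[0x07+4] := {0xa9,0x26,0x8f,0x8e}
query mem[0x13]=0x8f, mem[0x06]=0xa9, mem[0x22]=0x8e, mem[0x0f]=0xa9, mem[0x0b]=0xef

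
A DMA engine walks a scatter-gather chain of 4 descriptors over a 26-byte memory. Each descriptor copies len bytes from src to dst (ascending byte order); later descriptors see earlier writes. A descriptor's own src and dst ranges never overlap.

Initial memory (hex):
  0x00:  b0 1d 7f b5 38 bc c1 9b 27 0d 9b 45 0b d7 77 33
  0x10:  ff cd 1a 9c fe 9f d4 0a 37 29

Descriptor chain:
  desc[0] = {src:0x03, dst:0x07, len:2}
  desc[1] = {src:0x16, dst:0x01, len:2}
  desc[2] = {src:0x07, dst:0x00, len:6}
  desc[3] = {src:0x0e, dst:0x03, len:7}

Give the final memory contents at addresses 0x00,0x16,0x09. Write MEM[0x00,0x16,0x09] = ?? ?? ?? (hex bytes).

[0] 0x03->0x07 len=2 : b5 38
[1] 0x16->0x01 len=2 : d4 0a
[2] 0x07->0x00 len=6 : b5 38 0d 9b 45 0b
[3] 0x0e->0x03 len=7 : 77 33 ff cd 1a 9c fe
query mem[0x00]=0xb5, mem[0x16]=0xd4, mem[0x09]=0xfe

MEM[0x00,0x16,0x09] = b5 d4 fe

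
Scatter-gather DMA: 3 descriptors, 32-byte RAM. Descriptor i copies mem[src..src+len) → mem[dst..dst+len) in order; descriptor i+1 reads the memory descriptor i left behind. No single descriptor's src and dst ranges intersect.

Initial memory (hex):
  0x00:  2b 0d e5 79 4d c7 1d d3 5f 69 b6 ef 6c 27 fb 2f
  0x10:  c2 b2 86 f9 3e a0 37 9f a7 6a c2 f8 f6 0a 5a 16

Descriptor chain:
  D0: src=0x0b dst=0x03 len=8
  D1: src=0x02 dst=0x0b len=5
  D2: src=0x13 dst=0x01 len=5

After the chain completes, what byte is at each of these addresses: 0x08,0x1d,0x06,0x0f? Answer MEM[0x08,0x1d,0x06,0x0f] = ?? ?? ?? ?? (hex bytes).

MEM[0x08,0x1d,0x06,0x0f] = c2 0a fb fb

  after D0: wrote 8B at 0x03 = ef6c27fb2fc2b286
  after D1: wrote 5B at 0x0b = e5ef6c27fb
  after D2: wrote 5B at 0x01 = f93ea0379f
query mem[0x08]=0xc2, mem[0x1d]=0x0a, mem[0x06]=0xfb, mem[0x0f]=0xfb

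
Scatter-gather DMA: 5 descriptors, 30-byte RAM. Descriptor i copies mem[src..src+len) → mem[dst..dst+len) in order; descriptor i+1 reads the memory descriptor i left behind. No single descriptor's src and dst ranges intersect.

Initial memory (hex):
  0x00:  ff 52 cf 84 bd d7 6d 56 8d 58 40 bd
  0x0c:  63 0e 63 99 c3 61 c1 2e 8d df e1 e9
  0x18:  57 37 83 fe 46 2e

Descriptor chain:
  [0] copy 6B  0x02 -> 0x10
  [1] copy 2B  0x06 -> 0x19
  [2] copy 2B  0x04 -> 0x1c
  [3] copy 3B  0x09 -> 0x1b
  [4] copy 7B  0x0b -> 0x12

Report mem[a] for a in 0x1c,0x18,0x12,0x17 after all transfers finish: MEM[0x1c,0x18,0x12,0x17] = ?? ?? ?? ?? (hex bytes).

MEM[0x1c,0x18,0x12,0x17] = 40 84 bd cf

[0] 0x02->0x10 len=6 : cf 84 bd d7 6d 56
[1] 0x06->0x19 len=2 : 6d 56
[2] 0x04->0x1c len=2 : bd d7
[3] 0x09->0x1b len=3 : 58 40 bd
[4] 0x0b->0x12 len=7 : bd 63 0e 63 99 cf 84
query mem[0x1c]=0x40, mem[0x18]=0x84, mem[0x12]=0xbd, mem[0x17]=0xcf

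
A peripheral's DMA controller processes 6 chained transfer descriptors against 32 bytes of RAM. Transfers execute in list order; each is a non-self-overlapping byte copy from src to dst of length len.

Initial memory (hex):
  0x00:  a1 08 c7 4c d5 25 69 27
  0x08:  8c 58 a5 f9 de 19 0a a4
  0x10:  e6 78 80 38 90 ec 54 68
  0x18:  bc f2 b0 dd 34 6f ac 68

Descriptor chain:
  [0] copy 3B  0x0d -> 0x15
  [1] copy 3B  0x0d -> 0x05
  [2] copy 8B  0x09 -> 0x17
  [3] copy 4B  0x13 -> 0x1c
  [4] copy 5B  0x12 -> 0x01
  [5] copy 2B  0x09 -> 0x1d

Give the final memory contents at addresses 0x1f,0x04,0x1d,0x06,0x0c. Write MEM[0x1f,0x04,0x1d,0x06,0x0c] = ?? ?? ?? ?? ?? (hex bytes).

#0 dst[0x15+3] := {0x19,0x0a,0xa4}
#1 dst[0x05+3] := {0x19,0x0a,0xa4}
#2 dst[0x17+8] := {0x58,0xa5,0xf9,0xde,0x19,0x0a,0xa4,0xe6}
#3 dst[0x1c+4] := {0x38,0x90,0x19,0x0a}
#4 dst[0x01+5] := {0x80,0x38,0x90,0x19,0x0a}
#5 dst[0x1d+2] := {0x58,0xa5}
query mem[0x1f]=0x0a, mem[0x04]=0x19, mem[0x1d]=0x58, mem[0x06]=0x0a, mem[0x0c]=0xde

MEM[0x1f,0x04,0x1d,0x06,0x0c] = 0a 19 58 0a de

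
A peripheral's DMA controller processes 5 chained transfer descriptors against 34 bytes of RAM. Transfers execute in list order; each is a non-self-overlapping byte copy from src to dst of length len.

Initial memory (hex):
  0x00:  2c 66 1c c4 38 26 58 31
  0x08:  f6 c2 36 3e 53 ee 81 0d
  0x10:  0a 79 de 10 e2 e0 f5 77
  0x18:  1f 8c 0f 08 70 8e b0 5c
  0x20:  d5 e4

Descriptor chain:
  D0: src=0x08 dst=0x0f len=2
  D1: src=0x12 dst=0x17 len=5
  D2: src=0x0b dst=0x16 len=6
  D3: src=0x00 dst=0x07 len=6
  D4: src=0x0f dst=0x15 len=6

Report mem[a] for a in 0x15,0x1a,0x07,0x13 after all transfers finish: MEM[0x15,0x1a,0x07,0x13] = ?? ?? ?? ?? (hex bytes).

MEM[0x15,0x1a,0x07,0x13] = f6 e2 2c 10

  after D0: wrote 2B at 0x0f = f6c2
  after D1: wrote 5B at 0x17 = de10e2e0f5
  after D2: wrote 6B at 0x16 = 3e53ee81f6c2
  after D3: wrote 6B at 0x07 = 2c661cc43826
  after D4: wrote 6B at 0x15 = f6c279de10e2
query mem[0x15]=0xf6, mem[0x1a]=0xe2, mem[0x07]=0x2c, mem[0x13]=0x10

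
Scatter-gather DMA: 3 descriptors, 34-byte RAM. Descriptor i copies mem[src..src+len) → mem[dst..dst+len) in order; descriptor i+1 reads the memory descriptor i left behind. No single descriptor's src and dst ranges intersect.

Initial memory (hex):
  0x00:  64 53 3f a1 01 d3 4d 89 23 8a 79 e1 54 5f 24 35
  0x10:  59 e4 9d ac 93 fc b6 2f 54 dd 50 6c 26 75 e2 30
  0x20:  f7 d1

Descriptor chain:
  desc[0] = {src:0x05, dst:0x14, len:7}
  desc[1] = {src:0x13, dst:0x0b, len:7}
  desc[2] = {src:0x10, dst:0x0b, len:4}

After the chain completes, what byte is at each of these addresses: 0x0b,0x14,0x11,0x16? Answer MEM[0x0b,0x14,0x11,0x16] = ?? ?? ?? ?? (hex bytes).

MEM[0x0b,0x14,0x11,0x16] = 8a d3 79 89

[0] 0x05->0x14 len=7 : d3 4d 89 23 8a 79 e1
[1] 0x13->0x0b len=7 : ac d3 4d 89 23 8a 79
[2] 0x10->0x0b len=4 : 8a 79 9d ac
query mem[0x0b]=0x8a, mem[0x14]=0xd3, mem[0x11]=0x79, mem[0x16]=0x89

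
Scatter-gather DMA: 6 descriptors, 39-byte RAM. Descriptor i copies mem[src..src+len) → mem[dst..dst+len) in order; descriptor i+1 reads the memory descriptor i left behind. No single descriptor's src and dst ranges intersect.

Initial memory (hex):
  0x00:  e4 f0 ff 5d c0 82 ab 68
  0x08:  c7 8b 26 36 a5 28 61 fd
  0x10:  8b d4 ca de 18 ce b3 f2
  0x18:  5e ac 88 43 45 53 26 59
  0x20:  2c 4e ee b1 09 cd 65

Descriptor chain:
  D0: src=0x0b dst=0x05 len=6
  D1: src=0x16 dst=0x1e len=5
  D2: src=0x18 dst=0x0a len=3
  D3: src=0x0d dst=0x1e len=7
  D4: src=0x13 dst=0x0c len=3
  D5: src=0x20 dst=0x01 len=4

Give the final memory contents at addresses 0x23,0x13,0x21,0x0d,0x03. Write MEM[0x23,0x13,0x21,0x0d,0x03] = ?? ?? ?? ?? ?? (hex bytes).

MEM[0x23,0x13,0x21,0x0d,0x03] = ca de 8b 18 d4

  after D0: wrote 6B at 0x05 = 36a52861fd8b
  after D1: wrote 5B at 0x1e = b3f25eac88
  after D2: wrote 3B at 0x0a = 5eac88
  after D3: wrote 7B at 0x1e = 2861fd8bd4cade
  after D4: wrote 3B at 0x0c = de18ce
  after D5: wrote 4B at 0x01 = fd8bd4ca
query mem[0x23]=0xca, mem[0x13]=0xde, mem[0x21]=0x8b, mem[0x0d]=0x18, mem[0x03]=0xd4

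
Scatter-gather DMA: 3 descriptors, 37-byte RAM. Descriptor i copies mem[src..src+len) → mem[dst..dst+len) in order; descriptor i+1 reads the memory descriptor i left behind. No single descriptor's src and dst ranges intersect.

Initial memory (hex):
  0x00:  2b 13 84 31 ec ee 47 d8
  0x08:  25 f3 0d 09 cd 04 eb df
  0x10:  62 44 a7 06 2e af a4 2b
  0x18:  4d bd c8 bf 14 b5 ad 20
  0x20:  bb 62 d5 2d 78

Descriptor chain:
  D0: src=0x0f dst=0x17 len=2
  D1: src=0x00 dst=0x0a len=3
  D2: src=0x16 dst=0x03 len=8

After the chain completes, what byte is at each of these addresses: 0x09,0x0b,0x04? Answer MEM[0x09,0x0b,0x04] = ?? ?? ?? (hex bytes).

MEM[0x09,0x0b,0x04] = 14 13 df

  after D0: wrote 2B at 0x17 = df62
  after D1: wrote 3B at 0x0a = 2b1384
  after D2: wrote 8B at 0x03 = a4df62bdc8bf14b5
query mem[0x09]=0x14, mem[0x0b]=0x13, mem[0x04]=0xdf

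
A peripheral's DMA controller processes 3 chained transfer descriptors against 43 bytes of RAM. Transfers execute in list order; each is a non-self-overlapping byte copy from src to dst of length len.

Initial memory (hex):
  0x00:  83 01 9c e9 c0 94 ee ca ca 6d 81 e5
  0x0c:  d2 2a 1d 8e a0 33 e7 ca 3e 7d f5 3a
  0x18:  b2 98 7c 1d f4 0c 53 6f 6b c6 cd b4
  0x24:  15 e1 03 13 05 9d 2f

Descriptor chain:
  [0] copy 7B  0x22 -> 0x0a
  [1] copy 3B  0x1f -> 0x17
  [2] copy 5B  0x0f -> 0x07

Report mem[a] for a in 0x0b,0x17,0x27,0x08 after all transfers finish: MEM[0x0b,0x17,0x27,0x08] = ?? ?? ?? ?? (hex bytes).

#0 dst[0x0a+7] := {0xcd,0xb4,0x15,0xe1,0x03,0x13,0x05}
#1 dst[0x17+3] := {0x6f,0x6b,0xc6}
#2 dst[0x07+5] := {0x13,0x05,0x33,0xe7,0xca}
query mem[0x0b]=0xca, mem[0x17]=0x6f, mem[0x27]=0x13, mem[0x08]=0x05

MEM[0x0b,0x17,0x27,0x08] = ca 6f 13 05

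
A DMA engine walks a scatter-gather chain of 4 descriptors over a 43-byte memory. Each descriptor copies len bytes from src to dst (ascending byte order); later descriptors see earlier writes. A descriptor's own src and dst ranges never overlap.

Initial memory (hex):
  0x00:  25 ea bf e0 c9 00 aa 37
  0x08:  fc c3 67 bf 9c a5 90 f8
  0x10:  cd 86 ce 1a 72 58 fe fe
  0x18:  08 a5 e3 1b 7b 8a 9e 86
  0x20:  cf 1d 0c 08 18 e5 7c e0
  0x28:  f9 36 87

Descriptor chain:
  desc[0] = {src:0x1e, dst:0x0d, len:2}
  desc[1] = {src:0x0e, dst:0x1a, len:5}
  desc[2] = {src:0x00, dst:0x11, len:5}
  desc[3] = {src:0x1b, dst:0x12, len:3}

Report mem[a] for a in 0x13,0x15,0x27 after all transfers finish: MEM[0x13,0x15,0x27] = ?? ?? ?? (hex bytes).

  after D0: wrote 2B at 0x0d = 9e86
  after D1: wrote 5B at 0x1a = 86f8cd86ce
  after D2: wrote 5B at 0x11 = 25eabfe0c9
  after D3: wrote 3B at 0x12 = f8cd86
query mem[0x13]=0xcd, mem[0x15]=0xc9, mem[0x27]=0xe0

MEM[0x13,0x15,0x27] = cd c9 e0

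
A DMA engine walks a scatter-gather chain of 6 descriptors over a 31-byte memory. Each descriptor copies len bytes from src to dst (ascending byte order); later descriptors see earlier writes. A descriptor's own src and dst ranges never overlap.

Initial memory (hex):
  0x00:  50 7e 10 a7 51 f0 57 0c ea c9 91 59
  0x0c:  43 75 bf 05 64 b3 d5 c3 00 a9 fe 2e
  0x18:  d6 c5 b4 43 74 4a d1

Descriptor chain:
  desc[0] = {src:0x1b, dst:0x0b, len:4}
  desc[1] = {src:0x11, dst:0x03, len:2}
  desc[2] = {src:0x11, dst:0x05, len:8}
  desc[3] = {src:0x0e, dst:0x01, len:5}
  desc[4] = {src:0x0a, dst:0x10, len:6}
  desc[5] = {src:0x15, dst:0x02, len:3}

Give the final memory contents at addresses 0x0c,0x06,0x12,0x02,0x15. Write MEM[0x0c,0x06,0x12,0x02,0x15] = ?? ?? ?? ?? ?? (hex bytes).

[0] 0x1b->0x0b len=4 : 43 74 4a d1
[1] 0x11->0x03 len=2 : b3 d5
[2] 0x11->0x05 len=8 : b3 d5 c3 00 a9 fe 2e d6
[3] 0x0e->0x01 len=5 : d1 05 64 b3 d5
[4] 0x0a->0x10 len=6 : fe 2e d6 4a d1 05
[5] 0x15->0x02 len=3 : 05 fe 2e
query mem[0x0c]=0xd6, mem[0x06]=0xd5, mem[0x12]=0xd6, mem[0x02]=0x05, mem[0x15]=0x05

MEM[0x0c,0x06,0x12,0x02,0x15] = d6 d5 d6 05 05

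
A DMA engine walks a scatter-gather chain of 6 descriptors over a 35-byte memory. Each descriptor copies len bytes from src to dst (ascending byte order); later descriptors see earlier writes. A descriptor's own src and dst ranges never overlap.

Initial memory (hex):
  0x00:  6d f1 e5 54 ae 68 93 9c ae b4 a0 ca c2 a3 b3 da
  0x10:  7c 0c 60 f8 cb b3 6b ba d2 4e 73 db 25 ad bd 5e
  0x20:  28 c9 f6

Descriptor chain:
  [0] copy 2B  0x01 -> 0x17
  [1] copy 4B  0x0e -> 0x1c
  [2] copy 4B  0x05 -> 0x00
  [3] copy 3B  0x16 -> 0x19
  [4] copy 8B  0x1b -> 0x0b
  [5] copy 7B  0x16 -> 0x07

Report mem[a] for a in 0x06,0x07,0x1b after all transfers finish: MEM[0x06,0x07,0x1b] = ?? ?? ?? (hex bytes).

MEM[0x06,0x07,0x1b] = 93 6b e5

#0 dst[0x17+2] := {0xf1,0xe5}
#1 dst[0x1c+4] := {0xb3,0xda,0x7c,0x0c}
#2 dst[0x00+4] := {0x68,0x93,0x9c,0xae}
#3 dst[0x19+3] := {0x6b,0xf1,0xe5}
#4 dst[0x0b+8] := {0xe5,0xb3,0xda,0x7c,0x0c,0x28,0xc9,0xf6}
#5 dst[0x07+7] := {0x6b,0xf1,0xe5,0x6b,0xf1,0xe5,0xb3}
query mem[0x06]=0x93, mem[0x07]=0x6b, mem[0x1b]=0xe5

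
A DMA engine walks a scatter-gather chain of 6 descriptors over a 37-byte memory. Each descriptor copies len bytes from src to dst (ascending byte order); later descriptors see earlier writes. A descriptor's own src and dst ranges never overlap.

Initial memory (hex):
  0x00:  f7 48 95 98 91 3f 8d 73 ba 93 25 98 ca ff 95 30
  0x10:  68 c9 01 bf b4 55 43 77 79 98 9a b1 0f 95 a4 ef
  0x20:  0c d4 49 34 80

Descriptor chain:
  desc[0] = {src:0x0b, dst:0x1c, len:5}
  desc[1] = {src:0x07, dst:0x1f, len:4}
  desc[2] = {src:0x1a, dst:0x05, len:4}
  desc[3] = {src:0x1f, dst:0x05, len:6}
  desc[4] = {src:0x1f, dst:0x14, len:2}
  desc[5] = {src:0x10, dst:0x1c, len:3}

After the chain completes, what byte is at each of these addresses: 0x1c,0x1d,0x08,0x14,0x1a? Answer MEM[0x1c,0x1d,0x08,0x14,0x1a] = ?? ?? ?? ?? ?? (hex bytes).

MEM[0x1c,0x1d,0x08,0x14,0x1a] = 68 c9 25 73 9a

[0] 0x0b->0x1c len=5 : 98 ca ff 95 30
[1] 0x07->0x1f len=4 : 73 ba 93 25
[2] 0x1a->0x05 len=4 : 9a b1 98 ca
[3] 0x1f->0x05 len=6 : 73 ba 93 25 34 80
[4] 0x1f->0x14 len=2 : 73 ba
[5] 0x10->0x1c len=3 : 68 c9 01
query mem[0x1c]=0x68, mem[0x1d]=0xc9, mem[0x08]=0x25, mem[0x14]=0x73, mem[0x1a]=0x9a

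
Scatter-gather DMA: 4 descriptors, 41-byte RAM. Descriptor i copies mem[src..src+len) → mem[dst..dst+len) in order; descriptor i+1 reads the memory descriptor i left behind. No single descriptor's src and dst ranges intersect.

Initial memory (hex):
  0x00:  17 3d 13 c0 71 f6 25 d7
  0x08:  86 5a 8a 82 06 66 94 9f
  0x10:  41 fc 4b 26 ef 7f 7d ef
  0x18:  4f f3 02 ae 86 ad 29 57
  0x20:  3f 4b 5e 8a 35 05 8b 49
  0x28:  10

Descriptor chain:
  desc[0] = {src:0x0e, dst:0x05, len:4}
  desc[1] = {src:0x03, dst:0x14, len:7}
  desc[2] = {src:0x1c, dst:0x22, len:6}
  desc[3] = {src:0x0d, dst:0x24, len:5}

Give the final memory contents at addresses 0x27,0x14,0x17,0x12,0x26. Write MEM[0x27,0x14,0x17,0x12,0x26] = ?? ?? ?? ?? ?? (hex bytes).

#0 dst[0x05+4] := {0x94,0x9f,0x41,0xfc}
#1 dst[0x14+7] := {0xc0,0x71,0x94,0x9f,0x41,0xfc,0x5a}
#2 dst[0x22+6] := {0x86,0xad,0x29,0x57,0x3f,0x4b}
#3 dst[0x24+5] := {0x66,0x94,0x9f,0x41,0xfc}
query mem[0x27]=0x41, mem[0x14]=0xc0, mem[0x17]=0x9f, mem[0x12]=0x4b, mem[0x26]=0x9f

MEM[0x27,0x14,0x17,0x12,0x26] = 41 c0 9f 4b 9f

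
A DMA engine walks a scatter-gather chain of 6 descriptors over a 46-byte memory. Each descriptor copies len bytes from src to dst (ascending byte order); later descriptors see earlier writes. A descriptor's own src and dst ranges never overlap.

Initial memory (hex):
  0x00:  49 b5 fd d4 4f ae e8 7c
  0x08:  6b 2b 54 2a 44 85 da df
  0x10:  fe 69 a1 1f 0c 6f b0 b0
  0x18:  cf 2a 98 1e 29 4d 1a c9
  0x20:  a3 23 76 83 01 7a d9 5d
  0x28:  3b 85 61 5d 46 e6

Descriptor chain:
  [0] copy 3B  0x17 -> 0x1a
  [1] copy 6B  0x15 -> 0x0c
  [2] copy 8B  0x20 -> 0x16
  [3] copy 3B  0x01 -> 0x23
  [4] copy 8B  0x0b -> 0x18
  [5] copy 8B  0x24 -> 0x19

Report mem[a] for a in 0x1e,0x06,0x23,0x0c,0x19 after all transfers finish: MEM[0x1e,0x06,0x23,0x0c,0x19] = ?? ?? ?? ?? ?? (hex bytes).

#0 dst[0x1a+3] := {0xb0,0xcf,0x2a}
#1 dst[0x0c+6] := {0x6f,0xb0,0xb0,0xcf,0x2a,0xb0}
#2 dst[0x16+8] := {0xa3,0x23,0x76,0x83,0x01,0x7a,0xd9,0x5d}
#3 dst[0x23+3] := {0xb5,0xfd,0xd4}
#4 dst[0x18+8] := {0x2a,0x6f,0xb0,0xb0,0xcf,0x2a,0xb0,0xa1}
#5 dst[0x19+8] := {0xfd,0xd4,0xd9,0x5d,0x3b,0x85,0x61,0x5d}
query mem[0x1e]=0x85, mem[0x06]=0xe8, mem[0x23]=0xb5, mem[0x0c]=0x6f, mem[0x19]=0xfd

MEM[0x1e,0x06,0x23,0x0c,0x19] = 85 e8 b5 6f fd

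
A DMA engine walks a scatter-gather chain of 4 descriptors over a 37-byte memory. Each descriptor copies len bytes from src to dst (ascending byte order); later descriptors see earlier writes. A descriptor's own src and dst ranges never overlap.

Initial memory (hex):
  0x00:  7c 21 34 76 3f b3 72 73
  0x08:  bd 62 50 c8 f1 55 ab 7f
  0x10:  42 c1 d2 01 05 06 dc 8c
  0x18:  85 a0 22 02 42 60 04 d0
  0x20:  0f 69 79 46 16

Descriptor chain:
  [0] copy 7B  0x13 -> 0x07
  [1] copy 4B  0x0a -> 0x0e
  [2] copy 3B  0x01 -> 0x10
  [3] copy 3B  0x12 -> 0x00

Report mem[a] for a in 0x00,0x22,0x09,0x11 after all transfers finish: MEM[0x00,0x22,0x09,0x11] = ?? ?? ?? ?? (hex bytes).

MEM[0x00,0x22,0x09,0x11] = 76 79 06 34

#0 dst[0x07+7] := {0x01,0x05,0x06,0xdc,0x8c,0x85,0xa0}
#1 dst[0x0e+4] := {0xdc,0x8c,0x85,0xa0}
#2 dst[0x10+3] := {0x21,0x34,0x76}
#3 dst[0x00+3] := {0x76,0x01,0x05}
query mem[0x00]=0x76, mem[0x22]=0x79, mem[0x09]=0x06, mem[0x11]=0x34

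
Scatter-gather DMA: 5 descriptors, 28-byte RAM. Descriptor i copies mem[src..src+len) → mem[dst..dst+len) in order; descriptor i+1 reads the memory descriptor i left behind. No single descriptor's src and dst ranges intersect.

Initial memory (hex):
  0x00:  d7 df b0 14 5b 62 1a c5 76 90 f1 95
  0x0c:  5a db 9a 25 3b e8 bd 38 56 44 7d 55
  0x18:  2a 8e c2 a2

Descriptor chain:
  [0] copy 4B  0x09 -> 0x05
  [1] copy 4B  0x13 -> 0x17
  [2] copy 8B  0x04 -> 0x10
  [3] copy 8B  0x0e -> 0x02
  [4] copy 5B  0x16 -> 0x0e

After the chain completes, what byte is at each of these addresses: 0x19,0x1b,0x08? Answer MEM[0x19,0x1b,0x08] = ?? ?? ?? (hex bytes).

[0] 0x09->0x05 len=4 : 90 f1 95 5a
[1] 0x13->0x17 len=4 : 38 56 44 7d
[2] 0x04->0x10 len=8 : 5b 90 f1 95 5a 90 f1 95
[3] 0x0e->0x02 len=8 : 9a 25 5b 90 f1 95 5a 90
[4] 0x16->0x0e len=5 : f1 95 56 44 7d
query mem[0x19]=0x44, mem[0x1b]=0xa2, mem[0x08]=0x5a

MEM[0x19,0x1b,0x08] = 44 a2 5a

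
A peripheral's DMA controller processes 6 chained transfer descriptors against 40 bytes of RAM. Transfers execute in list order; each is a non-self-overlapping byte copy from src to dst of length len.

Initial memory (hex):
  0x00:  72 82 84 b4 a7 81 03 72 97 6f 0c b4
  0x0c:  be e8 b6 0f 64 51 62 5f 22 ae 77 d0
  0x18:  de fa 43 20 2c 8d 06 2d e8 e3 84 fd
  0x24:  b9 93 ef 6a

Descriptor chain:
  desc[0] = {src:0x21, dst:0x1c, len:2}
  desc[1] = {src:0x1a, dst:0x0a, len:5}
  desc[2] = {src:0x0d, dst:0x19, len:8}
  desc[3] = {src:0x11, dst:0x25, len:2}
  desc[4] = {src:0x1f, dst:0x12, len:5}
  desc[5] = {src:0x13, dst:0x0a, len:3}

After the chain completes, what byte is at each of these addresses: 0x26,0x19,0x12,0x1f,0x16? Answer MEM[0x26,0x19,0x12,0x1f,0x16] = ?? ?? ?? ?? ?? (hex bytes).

#0 dst[0x1c+2] := {0xe3,0x84}
#1 dst[0x0a+5] := {0x43,0x20,0xe3,0x84,0x06}
#2 dst[0x19+8] := {0x84,0x06,0x0f,0x64,0x51,0x62,0x5f,0x22}
#3 dst[0x25+2] := {0x51,0x62}
#4 dst[0x12+5] := {0x5f,0x22,0xe3,0x84,0xfd}
#5 dst[0x0a+3] := {0x22,0xe3,0x84}
query mem[0x26]=0x62, mem[0x19]=0x84, mem[0x12]=0x5f, mem[0x1f]=0x5f, mem[0x16]=0xfd

MEM[0x26,0x19,0x12,0x1f,0x16] = 62 84 5f 5f fd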